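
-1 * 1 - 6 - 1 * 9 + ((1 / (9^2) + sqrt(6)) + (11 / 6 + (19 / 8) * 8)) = sqrt(6) + 785 / 162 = 7.30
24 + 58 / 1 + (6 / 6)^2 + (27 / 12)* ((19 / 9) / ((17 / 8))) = 1449 / 17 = 85.24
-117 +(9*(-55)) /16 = -2367 /16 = -147.94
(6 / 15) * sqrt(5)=2 * sqrt(5) / 5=0.89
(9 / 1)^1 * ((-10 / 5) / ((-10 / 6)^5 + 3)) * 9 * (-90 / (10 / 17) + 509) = 3503574 / 599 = 5849.04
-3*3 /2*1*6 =-27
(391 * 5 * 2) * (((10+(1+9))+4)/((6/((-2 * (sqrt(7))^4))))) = -1532720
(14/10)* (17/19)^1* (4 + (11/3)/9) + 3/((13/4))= 214873/33345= 6.44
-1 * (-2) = 2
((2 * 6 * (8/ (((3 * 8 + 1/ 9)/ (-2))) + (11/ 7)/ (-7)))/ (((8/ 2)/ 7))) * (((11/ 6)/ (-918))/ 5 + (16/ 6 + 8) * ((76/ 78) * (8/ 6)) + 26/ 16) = -14954796811/ 51793560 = -288.74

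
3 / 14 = 0.21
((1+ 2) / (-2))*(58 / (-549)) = 29 / 183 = 0.16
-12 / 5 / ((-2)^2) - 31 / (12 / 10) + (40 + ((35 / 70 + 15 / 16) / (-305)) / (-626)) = 13.57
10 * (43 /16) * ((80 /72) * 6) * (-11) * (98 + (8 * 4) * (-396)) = 74343775 /3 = 24781258.33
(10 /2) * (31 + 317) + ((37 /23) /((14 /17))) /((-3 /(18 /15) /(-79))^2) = 14854678 /4025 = 3690.60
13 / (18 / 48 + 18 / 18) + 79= 973 / 11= 88.45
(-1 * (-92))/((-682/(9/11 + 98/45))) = -68218/168795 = -0.40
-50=-50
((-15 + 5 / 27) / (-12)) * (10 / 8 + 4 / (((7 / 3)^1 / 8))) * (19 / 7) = 199025 / 3969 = 50.14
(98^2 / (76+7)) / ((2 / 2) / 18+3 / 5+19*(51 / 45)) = 864360 / 165751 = 5.21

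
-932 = -932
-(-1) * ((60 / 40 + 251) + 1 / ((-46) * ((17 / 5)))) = 98725 / 391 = 252.49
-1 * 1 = -1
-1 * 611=-611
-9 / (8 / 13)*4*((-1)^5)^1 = 117 / 2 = 58.50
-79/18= -4.39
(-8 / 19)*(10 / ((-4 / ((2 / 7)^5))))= 640 / 319333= 0.00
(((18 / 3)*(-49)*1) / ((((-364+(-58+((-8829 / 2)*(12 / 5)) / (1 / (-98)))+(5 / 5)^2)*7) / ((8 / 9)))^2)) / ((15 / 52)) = -33280 / 2181275105199129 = -0.00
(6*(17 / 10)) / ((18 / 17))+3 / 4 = 623 / 60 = 10.38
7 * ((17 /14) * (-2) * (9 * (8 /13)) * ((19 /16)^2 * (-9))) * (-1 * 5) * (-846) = 1051360155 /208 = 5054616.13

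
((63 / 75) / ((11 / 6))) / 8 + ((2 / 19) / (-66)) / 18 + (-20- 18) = -21411131 / 564300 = -37.94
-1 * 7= -7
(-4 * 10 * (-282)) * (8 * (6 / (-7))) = -541440 / 7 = -77348.57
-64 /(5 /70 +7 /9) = -8064 /107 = -75.36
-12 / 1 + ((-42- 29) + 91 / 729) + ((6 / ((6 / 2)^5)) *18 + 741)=658.57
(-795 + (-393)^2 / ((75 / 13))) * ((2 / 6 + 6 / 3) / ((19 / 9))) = 13637484 / 475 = 28710.49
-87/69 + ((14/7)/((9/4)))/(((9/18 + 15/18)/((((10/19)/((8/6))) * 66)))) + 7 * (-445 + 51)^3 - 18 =-187097568883/437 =-428140889.89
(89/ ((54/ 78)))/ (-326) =-0.39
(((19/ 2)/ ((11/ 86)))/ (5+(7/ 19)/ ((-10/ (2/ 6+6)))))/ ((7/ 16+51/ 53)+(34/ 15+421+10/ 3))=103922400/ 2854552987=0.04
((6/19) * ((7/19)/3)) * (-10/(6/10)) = -700/1083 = -0.65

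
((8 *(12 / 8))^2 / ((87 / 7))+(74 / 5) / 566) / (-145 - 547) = -476513 / 28396220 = -0.02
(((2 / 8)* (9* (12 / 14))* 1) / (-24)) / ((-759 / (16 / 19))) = 3 / 33649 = 0.00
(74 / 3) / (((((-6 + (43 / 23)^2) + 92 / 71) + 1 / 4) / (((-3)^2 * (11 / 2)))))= -61146052 / 48023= -1273.27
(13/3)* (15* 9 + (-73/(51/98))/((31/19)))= 1007617/4743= 212.44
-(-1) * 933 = 933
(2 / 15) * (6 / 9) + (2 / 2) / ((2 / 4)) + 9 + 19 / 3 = 784 / 45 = 17.42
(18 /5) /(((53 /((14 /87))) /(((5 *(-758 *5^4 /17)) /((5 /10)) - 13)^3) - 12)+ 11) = -26798407489572328602972 /7444002080436871214485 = -3.60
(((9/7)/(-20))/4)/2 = -9/1120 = -0.01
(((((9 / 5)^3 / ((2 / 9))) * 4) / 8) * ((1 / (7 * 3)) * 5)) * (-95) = -41553 / 140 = -296.81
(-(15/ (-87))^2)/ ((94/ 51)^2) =-65025/ 7431076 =-0.01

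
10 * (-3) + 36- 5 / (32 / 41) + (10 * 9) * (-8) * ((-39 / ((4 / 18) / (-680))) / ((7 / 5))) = -13747968091 / 224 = -61374857.55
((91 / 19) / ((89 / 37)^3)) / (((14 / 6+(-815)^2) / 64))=442504608 / 13345400850151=0.00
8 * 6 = 48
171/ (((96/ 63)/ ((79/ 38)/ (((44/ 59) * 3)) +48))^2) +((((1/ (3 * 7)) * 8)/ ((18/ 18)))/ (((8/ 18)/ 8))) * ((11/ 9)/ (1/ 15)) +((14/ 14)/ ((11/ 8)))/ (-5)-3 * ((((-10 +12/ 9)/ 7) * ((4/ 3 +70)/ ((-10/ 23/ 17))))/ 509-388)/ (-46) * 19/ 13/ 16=424787985727987541159/ 2407671165419520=176431.06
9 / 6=3 / 2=1.50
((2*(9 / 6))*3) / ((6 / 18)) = 27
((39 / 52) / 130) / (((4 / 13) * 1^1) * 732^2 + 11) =3 / 85737560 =0.00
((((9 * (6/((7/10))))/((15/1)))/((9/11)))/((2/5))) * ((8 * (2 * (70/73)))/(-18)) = -8800/657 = -13.39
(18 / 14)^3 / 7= 729 / 2401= 0.30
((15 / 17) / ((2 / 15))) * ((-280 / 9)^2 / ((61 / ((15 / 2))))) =787.53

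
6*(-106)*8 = -5088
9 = 9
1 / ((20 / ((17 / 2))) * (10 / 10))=17 / 40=0.42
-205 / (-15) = 41 / 3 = 13.67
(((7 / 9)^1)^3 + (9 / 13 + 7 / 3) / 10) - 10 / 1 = -437218 / 47385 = -9.23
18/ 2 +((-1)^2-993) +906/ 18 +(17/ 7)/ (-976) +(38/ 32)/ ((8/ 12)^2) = -76244897/ 81984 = -930.00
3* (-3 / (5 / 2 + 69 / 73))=-1314 / 503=-2.61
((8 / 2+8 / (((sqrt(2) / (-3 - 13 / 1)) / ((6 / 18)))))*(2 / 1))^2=33344 / 9 - 2048*sqrt(2) / 3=2739.45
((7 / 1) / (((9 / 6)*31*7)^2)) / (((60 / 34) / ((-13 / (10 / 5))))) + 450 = 408665029 / 908145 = 450.00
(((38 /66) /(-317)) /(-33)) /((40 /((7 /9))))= 133 /124276680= 0.00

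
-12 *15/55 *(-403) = 14508/11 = 1318.91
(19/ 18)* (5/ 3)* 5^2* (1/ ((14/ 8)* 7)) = 4750/ 1323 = 3.59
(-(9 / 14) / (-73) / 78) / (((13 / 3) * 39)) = 3 / 4490668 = 0.00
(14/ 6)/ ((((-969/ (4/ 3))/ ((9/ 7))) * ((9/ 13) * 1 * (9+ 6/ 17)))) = -52/ 81567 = -0.00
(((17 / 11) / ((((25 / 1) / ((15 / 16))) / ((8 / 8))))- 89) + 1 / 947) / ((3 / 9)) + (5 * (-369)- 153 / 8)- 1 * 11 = -1785013759 / 833360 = -2141.95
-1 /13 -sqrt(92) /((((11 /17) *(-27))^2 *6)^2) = -1 /13 -83521 *sqrt(23) /140054898258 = -0.08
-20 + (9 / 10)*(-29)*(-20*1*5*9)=23470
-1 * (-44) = 44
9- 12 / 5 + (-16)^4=327713 / 5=65542.60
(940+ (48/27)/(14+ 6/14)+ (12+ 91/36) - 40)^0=1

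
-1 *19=-19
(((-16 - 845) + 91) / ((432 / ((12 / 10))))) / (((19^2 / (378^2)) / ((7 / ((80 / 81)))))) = -173282571 / 28880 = -6000.09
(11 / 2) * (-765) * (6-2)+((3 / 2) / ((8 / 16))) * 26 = -16752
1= 1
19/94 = 0.20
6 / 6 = 1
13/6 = 2.17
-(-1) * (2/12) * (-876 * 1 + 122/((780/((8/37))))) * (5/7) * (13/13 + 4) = -15800240/30303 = -521.41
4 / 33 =0.12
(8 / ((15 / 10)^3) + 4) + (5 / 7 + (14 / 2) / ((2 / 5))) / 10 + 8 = 12241 / 756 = 16.19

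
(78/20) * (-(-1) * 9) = 351/10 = 35.10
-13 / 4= -3.25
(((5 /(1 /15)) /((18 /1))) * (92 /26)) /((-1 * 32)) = -575 /1248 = -0.46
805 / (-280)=-23 / 8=-2.88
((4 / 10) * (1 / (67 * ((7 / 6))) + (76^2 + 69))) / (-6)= -2741311 / 7035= -389.67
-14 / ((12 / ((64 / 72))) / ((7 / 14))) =-14 / 27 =-0.52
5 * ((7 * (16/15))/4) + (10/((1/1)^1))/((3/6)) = 29.33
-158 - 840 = -998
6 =6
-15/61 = -0.25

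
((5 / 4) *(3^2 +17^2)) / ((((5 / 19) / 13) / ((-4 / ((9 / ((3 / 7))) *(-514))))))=6.82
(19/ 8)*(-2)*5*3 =-285/ 4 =-71.25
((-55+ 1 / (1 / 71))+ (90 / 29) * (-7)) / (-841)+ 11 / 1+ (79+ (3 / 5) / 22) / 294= 8893524877 / 788740260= 11.28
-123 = -123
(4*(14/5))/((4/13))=36.40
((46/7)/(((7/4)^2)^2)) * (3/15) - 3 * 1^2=-240329/84035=-2.86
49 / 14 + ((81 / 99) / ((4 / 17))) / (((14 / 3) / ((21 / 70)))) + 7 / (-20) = 3.37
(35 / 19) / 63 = 5 / 171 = 0.03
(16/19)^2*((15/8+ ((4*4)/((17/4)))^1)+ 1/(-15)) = 3.95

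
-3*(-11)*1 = 33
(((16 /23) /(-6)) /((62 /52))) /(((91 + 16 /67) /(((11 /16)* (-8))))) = 76648 /13075707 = 0.01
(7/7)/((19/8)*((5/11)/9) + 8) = 792/6431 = 0.12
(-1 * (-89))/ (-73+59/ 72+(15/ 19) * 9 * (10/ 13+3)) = -1.96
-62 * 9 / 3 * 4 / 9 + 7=-227 / 3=-75.67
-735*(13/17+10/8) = -100695/68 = -1480.81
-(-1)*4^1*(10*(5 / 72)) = 25 / 9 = 2.78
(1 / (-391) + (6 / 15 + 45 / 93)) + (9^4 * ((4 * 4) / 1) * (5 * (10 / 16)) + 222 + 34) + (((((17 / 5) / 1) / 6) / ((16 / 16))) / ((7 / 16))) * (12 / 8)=139280094022 / 424235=328308.82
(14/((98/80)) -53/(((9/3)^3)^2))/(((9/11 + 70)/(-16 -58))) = -47170486/3975237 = -11.87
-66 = -66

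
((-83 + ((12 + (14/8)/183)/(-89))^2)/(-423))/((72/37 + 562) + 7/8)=13031268884987/37519328815166538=0.00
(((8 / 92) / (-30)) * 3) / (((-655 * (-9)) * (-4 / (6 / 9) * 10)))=1 / 40675500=0.00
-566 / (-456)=283 / 228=1.24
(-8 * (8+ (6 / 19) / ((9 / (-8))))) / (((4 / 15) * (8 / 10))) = -5500 / 19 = -289.47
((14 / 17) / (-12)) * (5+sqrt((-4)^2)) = -21 / 34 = -0.62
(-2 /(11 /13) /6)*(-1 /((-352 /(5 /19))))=-65 /220704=-0.00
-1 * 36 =-36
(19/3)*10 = 190/3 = 63.33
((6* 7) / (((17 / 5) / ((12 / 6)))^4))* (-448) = -188160000 / 83521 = -2252.85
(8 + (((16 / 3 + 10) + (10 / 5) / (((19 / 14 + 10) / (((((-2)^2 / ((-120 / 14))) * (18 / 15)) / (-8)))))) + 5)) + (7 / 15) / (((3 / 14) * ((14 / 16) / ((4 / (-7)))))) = 321062 / 11925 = 26.92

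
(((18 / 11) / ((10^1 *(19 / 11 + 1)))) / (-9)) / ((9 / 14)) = -7 / 675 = -0.01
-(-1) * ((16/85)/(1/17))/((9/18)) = 32/5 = 6.40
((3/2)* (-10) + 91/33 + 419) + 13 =13852/33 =419.76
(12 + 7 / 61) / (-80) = -739 / 4880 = -0.15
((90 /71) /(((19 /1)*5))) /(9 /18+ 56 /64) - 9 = -133407 /14839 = -8.99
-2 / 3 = -0.67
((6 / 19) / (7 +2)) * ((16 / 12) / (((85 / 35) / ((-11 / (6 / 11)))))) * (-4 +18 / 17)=169400 / 148257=1.14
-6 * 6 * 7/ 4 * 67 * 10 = -42210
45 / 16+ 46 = 781 / 16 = 48.81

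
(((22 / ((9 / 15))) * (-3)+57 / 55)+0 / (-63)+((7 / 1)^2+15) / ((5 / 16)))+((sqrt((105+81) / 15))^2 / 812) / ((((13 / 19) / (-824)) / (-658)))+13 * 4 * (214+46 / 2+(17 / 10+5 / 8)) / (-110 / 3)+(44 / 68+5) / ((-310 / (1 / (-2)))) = 235586704237 / 19867900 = 11857.66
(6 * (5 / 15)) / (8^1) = 1 / 4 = 0.25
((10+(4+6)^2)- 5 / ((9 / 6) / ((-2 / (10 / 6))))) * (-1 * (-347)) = 39558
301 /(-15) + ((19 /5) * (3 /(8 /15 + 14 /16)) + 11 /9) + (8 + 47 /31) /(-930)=-157276909 /14616810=-10.76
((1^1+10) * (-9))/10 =-99/10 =-9.90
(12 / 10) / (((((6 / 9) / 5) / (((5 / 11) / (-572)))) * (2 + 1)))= -15 / 6292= -0.00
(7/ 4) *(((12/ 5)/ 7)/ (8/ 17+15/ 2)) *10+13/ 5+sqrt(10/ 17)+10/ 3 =sqrt(170)/ 17+27179/ 4065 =7.45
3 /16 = 0.19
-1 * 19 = -19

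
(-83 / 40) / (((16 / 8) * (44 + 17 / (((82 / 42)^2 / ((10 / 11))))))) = -0.02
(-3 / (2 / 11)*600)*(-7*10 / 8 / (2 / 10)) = 433125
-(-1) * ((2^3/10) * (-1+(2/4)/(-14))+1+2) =76/35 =2.17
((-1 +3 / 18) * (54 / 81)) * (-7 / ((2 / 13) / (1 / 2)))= 455 / 36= 12.64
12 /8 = 3 /2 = 1.50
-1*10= -10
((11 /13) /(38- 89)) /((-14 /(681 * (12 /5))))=1.94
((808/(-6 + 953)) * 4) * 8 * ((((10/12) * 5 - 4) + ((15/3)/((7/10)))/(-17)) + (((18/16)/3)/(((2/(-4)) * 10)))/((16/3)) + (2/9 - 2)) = -283195718/5071185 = -55.84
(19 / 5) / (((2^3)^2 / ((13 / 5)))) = 247 / 1600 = 0.15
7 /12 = 0.58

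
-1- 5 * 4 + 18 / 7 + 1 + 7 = -73 / 7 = -10.43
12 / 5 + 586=2942 / 5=588.40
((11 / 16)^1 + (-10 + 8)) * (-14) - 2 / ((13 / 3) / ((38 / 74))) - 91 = -280373 / 3848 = -72.86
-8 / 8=-1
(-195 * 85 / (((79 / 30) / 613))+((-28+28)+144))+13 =-304801847 / 79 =-3858251.23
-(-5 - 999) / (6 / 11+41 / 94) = 1038136 / 1015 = 1022.79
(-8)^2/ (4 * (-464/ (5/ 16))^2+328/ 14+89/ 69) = 772800/ 106483977707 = 0.00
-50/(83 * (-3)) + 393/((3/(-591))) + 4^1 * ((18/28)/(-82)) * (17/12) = -22130902991/285852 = -77420.84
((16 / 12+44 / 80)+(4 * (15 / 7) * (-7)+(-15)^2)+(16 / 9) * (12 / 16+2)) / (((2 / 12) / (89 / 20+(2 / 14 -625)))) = -639412.28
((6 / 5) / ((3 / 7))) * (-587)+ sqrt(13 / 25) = -8218 / 5+ sqrt(13) / 5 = -1642.88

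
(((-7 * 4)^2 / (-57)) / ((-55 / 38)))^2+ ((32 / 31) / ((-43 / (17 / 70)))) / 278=3188856715096 / 35311070025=90.31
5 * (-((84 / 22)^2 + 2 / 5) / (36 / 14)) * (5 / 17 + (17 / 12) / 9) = -26293393 / 1999404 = -13.15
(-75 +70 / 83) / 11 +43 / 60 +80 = 4052359 / 54780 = 73.98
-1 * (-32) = 32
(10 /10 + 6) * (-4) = -28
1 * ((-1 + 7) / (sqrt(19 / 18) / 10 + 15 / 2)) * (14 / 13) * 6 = 6804000 / 1316003 - 15120 * sqrt(38) / 1316003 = 5.10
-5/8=-0.62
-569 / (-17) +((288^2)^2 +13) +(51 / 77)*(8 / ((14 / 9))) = 63038756944190 / 9163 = 6879707185.88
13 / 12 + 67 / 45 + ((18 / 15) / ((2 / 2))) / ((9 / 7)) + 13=2971 / 180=16.51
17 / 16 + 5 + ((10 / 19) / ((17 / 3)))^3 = 3269163899 / 539172272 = 6.06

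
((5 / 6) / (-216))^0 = 1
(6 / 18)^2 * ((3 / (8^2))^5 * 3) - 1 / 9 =-1073741095 / 9663676416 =-0.11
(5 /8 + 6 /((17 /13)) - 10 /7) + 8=11.78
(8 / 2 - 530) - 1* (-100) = -426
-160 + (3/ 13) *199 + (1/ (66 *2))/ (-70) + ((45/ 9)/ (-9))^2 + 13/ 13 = -365734951/ 3243240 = -112.77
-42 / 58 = -21 / 29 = -0.72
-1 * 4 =-4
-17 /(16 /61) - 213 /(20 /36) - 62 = -40817 /80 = -510.21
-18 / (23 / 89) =-1602 / 23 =-69.65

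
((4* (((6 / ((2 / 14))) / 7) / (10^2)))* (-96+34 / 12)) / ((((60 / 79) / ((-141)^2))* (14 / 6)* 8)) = -877964841 / 28000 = -31355.89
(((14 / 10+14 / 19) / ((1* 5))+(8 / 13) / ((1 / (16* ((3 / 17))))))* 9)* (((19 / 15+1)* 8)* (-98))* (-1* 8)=8552361216 / 30875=276999.55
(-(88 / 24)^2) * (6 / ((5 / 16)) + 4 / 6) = -267.10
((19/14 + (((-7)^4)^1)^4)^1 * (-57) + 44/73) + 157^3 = -1935951133446584451/1022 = -1894277038597440.75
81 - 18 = 63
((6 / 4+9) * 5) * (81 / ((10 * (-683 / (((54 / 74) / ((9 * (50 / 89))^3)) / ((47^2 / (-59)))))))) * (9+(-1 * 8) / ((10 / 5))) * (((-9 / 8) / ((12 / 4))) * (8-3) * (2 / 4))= -7861109319 / 17863564480000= -0.00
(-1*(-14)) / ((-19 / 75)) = -55.26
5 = 5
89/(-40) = -89/40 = -2.22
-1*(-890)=890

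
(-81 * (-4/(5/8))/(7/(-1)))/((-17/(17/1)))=2592/35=74.06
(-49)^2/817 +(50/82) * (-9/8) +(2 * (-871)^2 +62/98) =19923200789071/13130824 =1517284.89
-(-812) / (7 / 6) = 696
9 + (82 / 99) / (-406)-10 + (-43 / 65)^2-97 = -8284176722 / 84909825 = -97.56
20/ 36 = 5/ 9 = 0.56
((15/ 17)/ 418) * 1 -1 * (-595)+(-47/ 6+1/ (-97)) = 607076645/ 1033923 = 587.16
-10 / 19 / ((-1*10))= 1 / 19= 0.05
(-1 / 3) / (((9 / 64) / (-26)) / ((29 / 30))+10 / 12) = -24128 / 59915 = -0.40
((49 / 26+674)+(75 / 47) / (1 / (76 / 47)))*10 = 194834785 / 28717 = 6784.65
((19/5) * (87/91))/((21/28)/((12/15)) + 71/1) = 0.05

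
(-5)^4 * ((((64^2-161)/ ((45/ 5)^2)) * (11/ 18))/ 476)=27053125/ 694008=38.98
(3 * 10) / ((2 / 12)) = 180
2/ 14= 1/ 7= 0.14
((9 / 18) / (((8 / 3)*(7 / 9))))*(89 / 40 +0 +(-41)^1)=-41877 / 4480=-9.35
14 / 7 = 2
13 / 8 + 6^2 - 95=-459 / 8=-57.38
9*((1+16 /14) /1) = 135 /7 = 19.29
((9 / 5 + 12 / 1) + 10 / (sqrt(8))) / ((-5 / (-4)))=2 * sqrt(2) + 276 / 25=13.87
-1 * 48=-48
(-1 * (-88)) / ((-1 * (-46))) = 44 / 23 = 1.91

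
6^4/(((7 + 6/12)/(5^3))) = 21600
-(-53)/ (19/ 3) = 159/ 19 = 8.37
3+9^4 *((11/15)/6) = 8049/10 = 804.90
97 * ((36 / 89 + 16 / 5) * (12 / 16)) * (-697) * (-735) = 134337563.70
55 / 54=1.02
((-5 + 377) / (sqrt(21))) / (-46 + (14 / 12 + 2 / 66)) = -8184*sqrt(21) / 20699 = -1.81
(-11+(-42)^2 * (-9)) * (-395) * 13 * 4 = 326318980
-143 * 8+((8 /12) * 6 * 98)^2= 152520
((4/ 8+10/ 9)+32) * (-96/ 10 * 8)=-7744/ 3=-2581.33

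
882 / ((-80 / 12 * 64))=-1323 / 640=-2.07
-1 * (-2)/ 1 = 2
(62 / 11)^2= 3844 / 121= 31.77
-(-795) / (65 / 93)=14787 / 13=1137.46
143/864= 0.17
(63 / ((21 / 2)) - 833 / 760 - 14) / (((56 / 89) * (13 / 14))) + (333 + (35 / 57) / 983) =36994991747 / 116544480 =317.43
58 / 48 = 29 / 24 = 1.21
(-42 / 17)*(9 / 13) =-378 / 221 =-1.71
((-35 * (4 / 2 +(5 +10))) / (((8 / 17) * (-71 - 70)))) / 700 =289 / 22560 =0.01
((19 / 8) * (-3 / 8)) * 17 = -969 / 64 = -15.14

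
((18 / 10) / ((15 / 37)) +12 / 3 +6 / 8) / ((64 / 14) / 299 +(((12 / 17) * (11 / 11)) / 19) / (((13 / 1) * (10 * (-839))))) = 521253786599 / 867171080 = 601.10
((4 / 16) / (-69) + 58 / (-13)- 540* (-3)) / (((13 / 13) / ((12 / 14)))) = 828077 / 598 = 1384.74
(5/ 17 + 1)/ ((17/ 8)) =176/ 289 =0.61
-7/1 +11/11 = -6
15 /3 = 5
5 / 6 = 0.83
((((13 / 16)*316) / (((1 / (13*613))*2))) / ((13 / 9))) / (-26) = -435843 / 16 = -27240.19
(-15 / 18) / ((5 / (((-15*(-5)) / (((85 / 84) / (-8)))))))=1680 / 17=98.82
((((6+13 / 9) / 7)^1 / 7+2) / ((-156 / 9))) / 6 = -73 / 3528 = -0.02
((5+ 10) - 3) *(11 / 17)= 7.76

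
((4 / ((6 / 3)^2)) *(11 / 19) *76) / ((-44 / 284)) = -284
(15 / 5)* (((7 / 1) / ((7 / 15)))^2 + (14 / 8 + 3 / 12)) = 681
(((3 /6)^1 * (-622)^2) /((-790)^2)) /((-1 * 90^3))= -96721 /227484450000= -0.00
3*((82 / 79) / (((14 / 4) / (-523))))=-257316 / 553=-465.31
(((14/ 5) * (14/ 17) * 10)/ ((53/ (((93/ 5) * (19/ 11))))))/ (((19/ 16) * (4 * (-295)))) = -0.01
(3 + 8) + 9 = 20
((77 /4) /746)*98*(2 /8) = 0.63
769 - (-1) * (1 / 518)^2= 206341157 / 268324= 769.00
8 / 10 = 4 / 5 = 0.80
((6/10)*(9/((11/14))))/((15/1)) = 126/275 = 0.46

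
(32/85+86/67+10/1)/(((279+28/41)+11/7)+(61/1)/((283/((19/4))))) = 21573597136/522275197735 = 0.04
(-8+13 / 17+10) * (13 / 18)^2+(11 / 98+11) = 3388313 / 269892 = 12.55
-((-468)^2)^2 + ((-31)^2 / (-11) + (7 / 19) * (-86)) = -10026046153265 / 209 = -47971512695.05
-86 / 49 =-1.76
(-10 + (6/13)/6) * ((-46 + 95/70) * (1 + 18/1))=1531875/182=8416.90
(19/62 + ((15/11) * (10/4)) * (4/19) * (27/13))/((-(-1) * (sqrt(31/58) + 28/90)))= -5530749210/4329857389 + 613014075 * sqrt(1798)/8659714778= 1.72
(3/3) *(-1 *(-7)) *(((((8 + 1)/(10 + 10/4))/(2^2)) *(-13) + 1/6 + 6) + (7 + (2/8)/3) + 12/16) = 4081/50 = 81.62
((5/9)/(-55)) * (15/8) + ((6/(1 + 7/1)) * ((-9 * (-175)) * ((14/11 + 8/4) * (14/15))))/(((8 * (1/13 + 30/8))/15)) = 8443055/4776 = 1767.81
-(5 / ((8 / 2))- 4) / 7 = 11 / 28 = 0.39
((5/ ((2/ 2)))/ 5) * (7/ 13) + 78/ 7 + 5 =1518/ 91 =16.68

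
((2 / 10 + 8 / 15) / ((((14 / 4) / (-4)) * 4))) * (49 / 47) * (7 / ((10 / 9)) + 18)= -6237 / 1175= -5.31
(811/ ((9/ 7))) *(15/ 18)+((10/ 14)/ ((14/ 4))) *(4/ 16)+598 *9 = 7815886/ 1323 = 5907.70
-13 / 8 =-1.62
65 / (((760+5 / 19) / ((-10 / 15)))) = -494 / 8667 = -0.06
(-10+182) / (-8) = -43 / 2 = -21.50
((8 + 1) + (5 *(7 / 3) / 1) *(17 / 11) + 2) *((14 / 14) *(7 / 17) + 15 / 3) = 88136 / 561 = 157.11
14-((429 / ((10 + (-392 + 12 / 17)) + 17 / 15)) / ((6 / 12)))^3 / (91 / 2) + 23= 1405695297141431 / 37734084842363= 37.25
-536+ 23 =-513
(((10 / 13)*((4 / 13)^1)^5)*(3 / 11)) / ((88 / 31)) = 119040 / 584043889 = 0.00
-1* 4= -4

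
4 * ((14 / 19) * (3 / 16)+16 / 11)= 2663 / 418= 6.37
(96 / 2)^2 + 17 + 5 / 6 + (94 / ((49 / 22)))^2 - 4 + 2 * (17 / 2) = 59295353 / 14406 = 4116.02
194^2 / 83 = 37636 / 83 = 453.45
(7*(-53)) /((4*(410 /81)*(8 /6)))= -90153 /6560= -13.74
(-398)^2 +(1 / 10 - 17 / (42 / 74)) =33258571 / 210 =158374.15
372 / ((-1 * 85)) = -372 / 85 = -4.38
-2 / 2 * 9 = -9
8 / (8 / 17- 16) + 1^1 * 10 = 313 / 33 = 9.48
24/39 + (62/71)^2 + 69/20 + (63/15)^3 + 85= 5370951377/32766500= 163.92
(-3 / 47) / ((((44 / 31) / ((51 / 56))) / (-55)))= 23715 / 10528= 2.25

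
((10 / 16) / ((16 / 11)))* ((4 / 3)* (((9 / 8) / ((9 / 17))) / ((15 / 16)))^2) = 3179 / 1080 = 2.94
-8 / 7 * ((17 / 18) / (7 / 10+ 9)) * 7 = -680 / 873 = -0.78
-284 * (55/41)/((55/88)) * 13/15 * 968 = -314499328/615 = -511381.02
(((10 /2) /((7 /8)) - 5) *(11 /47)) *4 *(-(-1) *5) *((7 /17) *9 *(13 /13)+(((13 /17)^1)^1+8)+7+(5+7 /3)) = 1503700 /16779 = 89.62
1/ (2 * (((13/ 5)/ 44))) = 110/ 13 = 8.46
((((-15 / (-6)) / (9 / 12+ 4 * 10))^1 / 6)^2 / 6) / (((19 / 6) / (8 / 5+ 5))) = 55 / 1514433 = 0.00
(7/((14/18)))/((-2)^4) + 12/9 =91/48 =1.90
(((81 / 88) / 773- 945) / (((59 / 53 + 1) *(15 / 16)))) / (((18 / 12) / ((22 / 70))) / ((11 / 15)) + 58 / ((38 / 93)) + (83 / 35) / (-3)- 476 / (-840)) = -712058349123 / 221278491464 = -3.22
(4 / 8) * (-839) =-839 / 2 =-419.50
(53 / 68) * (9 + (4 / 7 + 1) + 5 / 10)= 8215 / 952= 8.63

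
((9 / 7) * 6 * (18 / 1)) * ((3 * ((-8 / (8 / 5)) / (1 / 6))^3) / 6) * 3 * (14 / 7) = -78732000 / 7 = -11247428.57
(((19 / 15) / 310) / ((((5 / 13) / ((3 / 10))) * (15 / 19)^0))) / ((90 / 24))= 247 / 290625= 0.00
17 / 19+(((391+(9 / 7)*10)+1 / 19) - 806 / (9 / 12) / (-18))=1668049 / 3591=464.51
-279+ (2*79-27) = -148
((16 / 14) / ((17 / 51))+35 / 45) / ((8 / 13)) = 6.84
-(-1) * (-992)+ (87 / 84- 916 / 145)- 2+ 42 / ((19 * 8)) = -999.01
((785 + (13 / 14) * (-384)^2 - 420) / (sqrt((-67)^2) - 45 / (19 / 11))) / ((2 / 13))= 237371693 / 10892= 21793.21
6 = 6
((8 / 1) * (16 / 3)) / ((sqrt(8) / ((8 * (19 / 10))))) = 2432 * sqrt(2) / 15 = 229.29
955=955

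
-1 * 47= -47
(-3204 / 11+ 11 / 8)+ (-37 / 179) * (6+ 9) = -4615309 / 15752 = -293.00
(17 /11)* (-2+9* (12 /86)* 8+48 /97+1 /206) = 11348469 /859226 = 13.21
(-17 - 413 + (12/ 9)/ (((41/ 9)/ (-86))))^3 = -6499419293528/ 68921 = -94302451.99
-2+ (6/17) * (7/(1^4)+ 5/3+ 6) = 54/17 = 3.18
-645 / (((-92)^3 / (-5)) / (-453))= 1460925 / 778688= 1.88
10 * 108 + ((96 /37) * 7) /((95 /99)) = 3862728 /3515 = 1098.93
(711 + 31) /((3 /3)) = 742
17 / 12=1.42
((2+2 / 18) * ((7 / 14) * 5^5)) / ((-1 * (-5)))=11875 / 18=659.72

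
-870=-870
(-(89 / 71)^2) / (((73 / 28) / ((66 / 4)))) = -3659502 / 367993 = -9.94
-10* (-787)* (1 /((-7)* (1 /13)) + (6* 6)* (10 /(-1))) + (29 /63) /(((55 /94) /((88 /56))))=-6279430924 /2205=-2847814.48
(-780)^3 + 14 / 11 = -474551998.73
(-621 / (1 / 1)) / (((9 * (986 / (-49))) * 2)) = 3381 / 1972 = 1.71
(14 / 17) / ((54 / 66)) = 154 / 153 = 1.01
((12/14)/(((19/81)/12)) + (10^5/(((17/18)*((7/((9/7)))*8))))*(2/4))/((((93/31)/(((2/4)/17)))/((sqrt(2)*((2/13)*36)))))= 239178096*sqrt(2)/3497767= 96.70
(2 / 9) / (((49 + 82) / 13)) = 26 / 1179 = 0.02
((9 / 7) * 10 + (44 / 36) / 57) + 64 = 276071 / 3591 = 76.88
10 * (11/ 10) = 11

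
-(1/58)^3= -1/195112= -0.00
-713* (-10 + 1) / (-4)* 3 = -19251 / 4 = -4812.75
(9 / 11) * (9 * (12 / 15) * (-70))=-4536 / 11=-412.36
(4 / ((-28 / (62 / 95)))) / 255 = -62 / 169575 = -0.00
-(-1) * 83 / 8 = 83 / 8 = 10.38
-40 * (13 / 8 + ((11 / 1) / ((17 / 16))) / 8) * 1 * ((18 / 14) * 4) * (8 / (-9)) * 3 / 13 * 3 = 571680 / 1547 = 369.54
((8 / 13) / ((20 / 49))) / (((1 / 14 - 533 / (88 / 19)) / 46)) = -2776928 / 4604925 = -0.60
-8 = -8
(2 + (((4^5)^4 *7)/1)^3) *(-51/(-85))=273555121532535686643603493005694913742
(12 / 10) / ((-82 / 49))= -147 / 205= -0.72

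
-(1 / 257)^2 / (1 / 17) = -17 / 66049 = -0.00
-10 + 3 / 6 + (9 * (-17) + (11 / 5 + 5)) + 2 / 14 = -155.16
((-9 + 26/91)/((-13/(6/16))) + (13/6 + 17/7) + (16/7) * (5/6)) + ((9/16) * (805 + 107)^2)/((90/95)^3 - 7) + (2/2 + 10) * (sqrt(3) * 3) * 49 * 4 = -2335962373697/30707768 + 6468 * sqrt(3) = -64867.83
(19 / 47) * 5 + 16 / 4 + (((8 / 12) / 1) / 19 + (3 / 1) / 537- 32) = -12438358 / 479541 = -25.94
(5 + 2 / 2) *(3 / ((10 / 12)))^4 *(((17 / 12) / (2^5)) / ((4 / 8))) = 111537 / 1250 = 89.23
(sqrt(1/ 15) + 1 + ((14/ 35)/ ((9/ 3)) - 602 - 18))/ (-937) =9283/ 14055 - sqrt(15)/ 14055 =0.66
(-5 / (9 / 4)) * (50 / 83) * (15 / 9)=-5000 / 2241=-2.23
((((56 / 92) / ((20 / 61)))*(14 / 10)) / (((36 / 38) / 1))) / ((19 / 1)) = 2989 / 20700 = 0.14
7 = 7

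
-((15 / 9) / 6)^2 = -25 / 324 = -0.08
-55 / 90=-0.61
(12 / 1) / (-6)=-2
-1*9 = -9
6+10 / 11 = 76 / 11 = 6.91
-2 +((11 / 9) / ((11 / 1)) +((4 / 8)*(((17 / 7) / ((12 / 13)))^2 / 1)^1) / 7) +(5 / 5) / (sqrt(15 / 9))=-45917 / 32928 +sqrt(15) / 5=-0.62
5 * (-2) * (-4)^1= 40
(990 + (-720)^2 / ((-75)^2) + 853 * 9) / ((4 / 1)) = 218979 / 100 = 2189.79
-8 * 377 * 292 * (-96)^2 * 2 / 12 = -1352712192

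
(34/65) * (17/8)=289/260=1.11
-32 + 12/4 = -29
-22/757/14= -11/5299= -0.00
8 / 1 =8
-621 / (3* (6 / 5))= -345 / 2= -172.50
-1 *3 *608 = -1824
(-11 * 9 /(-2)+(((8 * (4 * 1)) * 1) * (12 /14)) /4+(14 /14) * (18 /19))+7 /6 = 23330 /399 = 58.47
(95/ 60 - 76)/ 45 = -893/ 540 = -1.65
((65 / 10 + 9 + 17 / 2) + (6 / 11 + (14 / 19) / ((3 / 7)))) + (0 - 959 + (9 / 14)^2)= -114574913 / 122892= -932.32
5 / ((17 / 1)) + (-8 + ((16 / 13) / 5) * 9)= -6067 / 1105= -5.49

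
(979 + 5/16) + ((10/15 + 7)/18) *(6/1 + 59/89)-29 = 36646727/38448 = 953.15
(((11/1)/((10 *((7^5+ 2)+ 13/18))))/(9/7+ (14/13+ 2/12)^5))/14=10993471632/10019416310542625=0.00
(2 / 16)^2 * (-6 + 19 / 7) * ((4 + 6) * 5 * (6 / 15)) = -115 / 112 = -1.03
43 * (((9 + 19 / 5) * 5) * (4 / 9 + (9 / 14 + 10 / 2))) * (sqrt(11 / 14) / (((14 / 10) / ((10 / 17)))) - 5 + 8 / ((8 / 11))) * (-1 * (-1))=26384800 * sqrt(154) / 52479 + 2110784 / 21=106752.72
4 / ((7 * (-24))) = -1 / 42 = -0.02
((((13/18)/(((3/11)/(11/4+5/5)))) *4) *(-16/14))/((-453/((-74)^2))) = 15661360/28539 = 548.77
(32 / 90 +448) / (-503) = -20176 / 22635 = -0.89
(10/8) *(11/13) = 55/52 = 1.06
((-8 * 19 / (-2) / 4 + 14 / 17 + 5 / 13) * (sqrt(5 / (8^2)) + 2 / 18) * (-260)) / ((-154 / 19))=11020 / 153 + 2755 * sqrt(5) / 34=253.21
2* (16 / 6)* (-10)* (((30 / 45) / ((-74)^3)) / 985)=8 / 89807769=0.00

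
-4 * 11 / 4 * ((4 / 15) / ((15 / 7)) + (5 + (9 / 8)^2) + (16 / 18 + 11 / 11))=-91.07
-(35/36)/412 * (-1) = 35/14832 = 0.00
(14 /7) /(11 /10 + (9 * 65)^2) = 20 /3422261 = 0.00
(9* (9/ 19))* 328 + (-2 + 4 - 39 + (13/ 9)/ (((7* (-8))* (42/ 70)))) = 39106645/ 28728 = 1361.27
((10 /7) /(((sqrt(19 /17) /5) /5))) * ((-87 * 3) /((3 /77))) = -239250 * sqrt(323) /19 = -226307.84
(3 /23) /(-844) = -3 /19412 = -0.00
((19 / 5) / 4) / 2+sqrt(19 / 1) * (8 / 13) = 19 / 40+8 * sqrt(19) / 13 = 3.16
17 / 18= 0.94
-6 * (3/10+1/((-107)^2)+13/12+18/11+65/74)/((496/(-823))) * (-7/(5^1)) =-6278719057219/115561626400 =-54.33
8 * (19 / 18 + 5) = 436 / 9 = 48.44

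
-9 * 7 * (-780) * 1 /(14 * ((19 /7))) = 24570 /19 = 1293.16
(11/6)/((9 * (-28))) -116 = -175403/1512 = -116.01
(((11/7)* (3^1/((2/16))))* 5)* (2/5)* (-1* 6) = -3168/7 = -452.57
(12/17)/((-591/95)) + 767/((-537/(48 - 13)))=-50.10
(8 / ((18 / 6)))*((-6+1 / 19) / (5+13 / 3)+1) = 386 / 399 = 0.97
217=217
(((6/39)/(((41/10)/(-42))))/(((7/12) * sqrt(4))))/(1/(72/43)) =-51840/22919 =-2.26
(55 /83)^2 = 3025 /6889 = 0.44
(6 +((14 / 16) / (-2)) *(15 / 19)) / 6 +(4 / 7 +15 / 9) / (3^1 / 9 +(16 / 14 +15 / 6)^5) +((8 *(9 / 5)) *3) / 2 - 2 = 64684010026233 / 3148265274080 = 20.55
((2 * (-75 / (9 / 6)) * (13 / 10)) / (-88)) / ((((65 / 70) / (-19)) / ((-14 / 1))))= 4655 / 11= 423.18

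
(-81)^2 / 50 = 6561 / 50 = 131.22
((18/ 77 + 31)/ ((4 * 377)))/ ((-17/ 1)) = -185/ 151844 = -0.00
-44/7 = -6.29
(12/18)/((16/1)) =1/24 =0.04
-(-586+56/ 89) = 52098/ 89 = 585.37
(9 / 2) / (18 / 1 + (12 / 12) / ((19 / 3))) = 57 / 230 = 0.25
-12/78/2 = -1/13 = -0.08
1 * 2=2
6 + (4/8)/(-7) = 83/14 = 5.93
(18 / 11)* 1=1.64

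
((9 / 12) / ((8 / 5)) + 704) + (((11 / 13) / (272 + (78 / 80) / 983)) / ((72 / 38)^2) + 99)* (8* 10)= 3108122949358021 / 360381381984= 8624.54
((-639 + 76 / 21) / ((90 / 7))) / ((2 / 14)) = -93401 / 270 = -345.93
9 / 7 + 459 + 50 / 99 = 460.79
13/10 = 1.30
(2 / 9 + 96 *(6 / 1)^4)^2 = 1253831104516 / 81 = 15479396352.05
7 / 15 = 0.47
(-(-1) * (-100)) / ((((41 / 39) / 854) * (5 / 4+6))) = -13322400 / 1189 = -11204.71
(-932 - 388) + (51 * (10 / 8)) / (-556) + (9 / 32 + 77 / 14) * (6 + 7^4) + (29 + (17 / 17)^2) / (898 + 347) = 4650012101 / 369184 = 12595.38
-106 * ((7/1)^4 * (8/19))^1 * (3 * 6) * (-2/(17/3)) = 219893184/323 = 680783.85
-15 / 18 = -5 / 6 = -0.83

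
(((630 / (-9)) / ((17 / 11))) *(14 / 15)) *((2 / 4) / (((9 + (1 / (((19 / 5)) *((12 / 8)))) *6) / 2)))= -4.21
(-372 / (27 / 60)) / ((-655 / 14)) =6944 / 393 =17.67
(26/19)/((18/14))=1.06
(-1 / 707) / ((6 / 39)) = -13 / 1414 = -0.01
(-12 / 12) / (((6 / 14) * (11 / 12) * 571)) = -28 / 6281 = -0.00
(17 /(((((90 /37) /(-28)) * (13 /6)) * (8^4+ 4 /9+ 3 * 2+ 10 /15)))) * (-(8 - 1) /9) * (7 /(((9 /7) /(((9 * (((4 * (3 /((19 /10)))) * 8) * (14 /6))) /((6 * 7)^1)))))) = 3020458 /1282671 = 2.35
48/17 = 2.82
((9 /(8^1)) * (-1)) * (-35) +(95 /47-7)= 12933 /376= 34.40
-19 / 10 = -1.90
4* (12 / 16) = 3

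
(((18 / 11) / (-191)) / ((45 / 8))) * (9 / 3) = -48 / 10505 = -0.00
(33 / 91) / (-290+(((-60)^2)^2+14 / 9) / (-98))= -2079 / 759822661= -0.00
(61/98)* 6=183/49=3.73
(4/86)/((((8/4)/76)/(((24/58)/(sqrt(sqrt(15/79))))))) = 304 * 15^(3/4) * 79^(1/4)/6235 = 1.11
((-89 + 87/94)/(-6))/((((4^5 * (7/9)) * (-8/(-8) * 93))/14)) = 0.00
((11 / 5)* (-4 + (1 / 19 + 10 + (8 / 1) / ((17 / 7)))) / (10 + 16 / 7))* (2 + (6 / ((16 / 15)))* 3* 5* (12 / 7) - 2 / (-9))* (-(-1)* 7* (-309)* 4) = -88615592989 / 41667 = -2126757.22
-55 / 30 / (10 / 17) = -187 / 60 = -3.12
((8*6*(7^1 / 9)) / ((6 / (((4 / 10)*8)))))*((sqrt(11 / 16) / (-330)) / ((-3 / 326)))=36512*sqrt(11) / 22275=5.44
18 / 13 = 1.38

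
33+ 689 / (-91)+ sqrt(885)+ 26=sqrt(885)+ 360 / 7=81.18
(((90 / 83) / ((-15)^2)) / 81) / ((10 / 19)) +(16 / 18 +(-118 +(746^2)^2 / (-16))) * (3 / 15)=-650681479453886 / 168075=-3871375751.62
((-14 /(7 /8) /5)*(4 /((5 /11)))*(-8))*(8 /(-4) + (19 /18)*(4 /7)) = -495616 /1575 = -314.68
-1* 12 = -12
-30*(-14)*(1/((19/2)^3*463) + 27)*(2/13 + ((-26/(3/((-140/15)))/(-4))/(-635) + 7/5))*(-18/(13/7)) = -11879314763117928/68160413971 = -174284.66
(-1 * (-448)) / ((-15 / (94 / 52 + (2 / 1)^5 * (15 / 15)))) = -65632 / 65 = -1009.72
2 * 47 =94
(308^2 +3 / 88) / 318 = 8348035 / 27984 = 298.31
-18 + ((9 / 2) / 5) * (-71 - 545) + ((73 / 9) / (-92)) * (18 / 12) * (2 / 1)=-790277 / 1380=-572.66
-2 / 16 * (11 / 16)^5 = -161051 / 8388608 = -0.02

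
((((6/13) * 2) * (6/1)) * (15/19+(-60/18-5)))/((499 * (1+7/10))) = -103200/2095301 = -0.05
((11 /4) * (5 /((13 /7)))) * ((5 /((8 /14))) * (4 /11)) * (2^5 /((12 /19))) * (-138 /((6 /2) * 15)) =-428260 /117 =-3660.34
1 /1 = 1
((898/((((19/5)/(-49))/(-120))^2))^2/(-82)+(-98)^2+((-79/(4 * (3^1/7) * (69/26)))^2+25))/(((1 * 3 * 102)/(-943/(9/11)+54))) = 510478218181689594871639341819365/2522103348270024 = 202401784420071375.85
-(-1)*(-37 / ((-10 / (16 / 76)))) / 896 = 0.00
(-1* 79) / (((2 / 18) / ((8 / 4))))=-1422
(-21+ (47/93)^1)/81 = -1906/7533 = -0.25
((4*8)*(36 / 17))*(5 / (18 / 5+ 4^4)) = 1.31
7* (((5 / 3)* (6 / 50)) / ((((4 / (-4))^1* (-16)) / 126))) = 11.02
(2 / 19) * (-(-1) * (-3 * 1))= -6 / 19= -0.32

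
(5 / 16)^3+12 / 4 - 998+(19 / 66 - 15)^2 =-3472635971 / 4460544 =-778.52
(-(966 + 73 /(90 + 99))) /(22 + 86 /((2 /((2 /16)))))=-1461176 /41391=-35.30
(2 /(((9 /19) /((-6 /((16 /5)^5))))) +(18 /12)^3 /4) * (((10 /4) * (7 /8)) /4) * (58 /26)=613239655 /654311424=0.94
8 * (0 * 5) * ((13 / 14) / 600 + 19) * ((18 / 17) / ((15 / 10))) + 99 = 99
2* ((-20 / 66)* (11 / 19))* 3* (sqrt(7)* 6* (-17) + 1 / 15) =-4 / 57 + 2040* sqrt(7) / 19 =284.00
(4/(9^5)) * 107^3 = 4900172/59049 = 82.98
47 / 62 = 0.76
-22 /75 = -0.29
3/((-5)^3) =-3/125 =-0.02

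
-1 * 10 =-10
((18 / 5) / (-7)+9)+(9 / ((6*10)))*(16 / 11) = 3351 / 385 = 8.70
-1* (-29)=29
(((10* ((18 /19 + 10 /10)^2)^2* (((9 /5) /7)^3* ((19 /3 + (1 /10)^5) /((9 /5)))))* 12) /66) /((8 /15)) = 41204833331589 /14048603800000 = 2.93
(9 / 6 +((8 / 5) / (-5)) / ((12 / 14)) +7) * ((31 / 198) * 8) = 75578 / 7425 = 10.18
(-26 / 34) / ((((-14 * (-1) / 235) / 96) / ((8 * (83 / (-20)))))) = 4868448 / 119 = 40911.33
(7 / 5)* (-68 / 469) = -68 / 335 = -0.20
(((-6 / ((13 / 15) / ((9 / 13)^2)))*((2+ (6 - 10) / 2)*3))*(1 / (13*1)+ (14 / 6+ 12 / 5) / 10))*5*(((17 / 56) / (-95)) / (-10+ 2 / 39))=0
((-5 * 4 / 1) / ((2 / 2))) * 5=-100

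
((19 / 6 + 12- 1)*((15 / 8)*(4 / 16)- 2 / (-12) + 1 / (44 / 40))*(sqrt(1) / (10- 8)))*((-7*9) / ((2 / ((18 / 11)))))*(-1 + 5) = -8734005 / 3872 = -2255.68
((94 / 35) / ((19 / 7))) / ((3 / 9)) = 282 / 95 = 2.97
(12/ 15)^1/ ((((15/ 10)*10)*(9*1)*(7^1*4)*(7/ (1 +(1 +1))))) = 1/ 11025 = 0.00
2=2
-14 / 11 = -1.27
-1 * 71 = -71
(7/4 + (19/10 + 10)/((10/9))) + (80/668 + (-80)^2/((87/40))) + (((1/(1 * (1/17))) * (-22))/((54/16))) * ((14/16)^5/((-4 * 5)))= 79213476075323/26779852800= 2957.95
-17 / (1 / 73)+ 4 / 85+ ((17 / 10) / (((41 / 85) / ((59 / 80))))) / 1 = -27620241 / 22304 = -1238.35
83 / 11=7.55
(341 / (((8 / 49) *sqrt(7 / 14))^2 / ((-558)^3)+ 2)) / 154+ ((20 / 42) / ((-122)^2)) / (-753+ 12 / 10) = 67829668953854376403 / 61265509794733830012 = 1.11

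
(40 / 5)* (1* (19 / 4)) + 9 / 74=2821 / 74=38.12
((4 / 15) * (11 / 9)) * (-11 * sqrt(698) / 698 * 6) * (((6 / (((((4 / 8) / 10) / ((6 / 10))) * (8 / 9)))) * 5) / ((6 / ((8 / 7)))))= -5808 * sqrt(698) / 2443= -62.81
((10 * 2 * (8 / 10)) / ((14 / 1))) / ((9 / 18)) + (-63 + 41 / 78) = -32863 / 546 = -60.19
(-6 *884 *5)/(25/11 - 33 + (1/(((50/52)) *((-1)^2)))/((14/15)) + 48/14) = 600600/593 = 1012.82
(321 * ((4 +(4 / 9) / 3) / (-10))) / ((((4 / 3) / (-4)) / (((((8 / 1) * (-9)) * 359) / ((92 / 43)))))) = -554991024 / 115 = -4826008.90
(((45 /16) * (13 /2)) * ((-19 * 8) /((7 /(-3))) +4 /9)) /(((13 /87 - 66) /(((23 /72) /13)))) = -3445055 /7699776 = -0.45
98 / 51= 1.92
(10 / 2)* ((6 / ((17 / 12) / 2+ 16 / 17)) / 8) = 1530 / 673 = 2.27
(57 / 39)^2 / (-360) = -361 / 60840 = -0.01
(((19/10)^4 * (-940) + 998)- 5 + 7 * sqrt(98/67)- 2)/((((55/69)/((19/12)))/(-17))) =41822201823/110000- 364021 * sqrt(134)/14740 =379915.96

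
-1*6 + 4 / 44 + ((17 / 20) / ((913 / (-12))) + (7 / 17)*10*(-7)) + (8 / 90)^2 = -1091749924 / 31430025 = -34.74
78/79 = 0.99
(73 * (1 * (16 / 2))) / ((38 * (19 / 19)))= 292 / 19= 15.37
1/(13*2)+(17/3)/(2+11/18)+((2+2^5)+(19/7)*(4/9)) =2880433/76986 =37.42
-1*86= -86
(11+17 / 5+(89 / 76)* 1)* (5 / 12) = 5917 / 912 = 6.49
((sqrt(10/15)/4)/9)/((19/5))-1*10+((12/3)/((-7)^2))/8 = -979/98+5*sqrt(6)/2052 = -9.98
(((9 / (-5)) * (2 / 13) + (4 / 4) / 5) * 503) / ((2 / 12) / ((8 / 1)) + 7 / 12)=-24144 / 377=-64.04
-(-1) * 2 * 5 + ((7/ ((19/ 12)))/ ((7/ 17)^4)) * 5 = 5076430/ 6517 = 778.95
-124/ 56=-31/ 14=-2.21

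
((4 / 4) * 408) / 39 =136 / 13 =10.46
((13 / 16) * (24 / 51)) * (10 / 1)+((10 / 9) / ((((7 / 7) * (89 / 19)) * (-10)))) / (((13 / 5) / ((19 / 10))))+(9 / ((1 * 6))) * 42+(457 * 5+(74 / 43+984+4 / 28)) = 355684282159 / 106566642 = 3337.67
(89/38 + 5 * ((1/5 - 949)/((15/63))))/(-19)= 1048.55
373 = 373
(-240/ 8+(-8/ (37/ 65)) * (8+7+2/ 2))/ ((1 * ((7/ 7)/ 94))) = -886420/ 37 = -23957.30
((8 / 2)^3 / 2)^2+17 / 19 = 19473 / 19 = 1024.89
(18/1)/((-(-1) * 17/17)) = 18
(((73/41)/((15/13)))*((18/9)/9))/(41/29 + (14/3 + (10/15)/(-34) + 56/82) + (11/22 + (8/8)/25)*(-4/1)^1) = 2339285/31270023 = 0.07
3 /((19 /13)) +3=5.05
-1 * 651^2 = -423801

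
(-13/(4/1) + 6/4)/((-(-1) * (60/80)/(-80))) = 560/3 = 186.67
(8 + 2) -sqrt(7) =10 -sqrt(7) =7.35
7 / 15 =0.47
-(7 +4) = -11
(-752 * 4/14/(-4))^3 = 53157376/343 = 154977.77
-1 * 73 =-73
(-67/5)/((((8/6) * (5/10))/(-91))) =1829.10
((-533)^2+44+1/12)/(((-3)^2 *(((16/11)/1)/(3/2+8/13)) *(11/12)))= 50087.56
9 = 9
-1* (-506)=506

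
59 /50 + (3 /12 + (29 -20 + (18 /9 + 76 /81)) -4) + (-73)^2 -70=5268.37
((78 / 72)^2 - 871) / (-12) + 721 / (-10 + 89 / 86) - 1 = -3969017 / 444096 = -8.94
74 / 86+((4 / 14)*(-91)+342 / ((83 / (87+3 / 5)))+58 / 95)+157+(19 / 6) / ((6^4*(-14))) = 493.43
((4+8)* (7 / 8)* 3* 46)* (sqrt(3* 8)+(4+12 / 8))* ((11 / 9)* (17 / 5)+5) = 132664* sqrt(6) / 5+364826 / 5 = 137957.02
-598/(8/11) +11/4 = -1639/2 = -819.50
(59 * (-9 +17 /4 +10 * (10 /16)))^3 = 5545233 /8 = 693154.12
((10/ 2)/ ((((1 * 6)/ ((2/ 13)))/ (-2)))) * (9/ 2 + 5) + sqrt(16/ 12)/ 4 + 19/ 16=-779/ 624 + sqrt(3)/ 6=-0.96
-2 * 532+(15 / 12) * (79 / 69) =-293269 / 276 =-1062.57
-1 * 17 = -17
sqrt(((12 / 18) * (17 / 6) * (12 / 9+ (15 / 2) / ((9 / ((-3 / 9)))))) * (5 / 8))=sqrt(1615) / 36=1.12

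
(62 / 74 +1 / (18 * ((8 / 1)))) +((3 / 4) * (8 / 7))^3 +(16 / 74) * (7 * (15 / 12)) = 6152131 / 1827504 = 3.37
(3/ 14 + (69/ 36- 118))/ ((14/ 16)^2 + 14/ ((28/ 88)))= -155728/ 60165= -2.59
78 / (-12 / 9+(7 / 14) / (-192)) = -3328 / 57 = -58.39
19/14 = 1.36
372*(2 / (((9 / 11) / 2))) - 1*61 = 5273 / 3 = 1757.67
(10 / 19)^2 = 0.28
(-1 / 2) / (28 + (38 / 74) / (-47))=-1739 / 97346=-0.02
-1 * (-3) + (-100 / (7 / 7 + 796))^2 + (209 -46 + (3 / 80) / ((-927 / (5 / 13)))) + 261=17433409350887 / 40826152848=427.02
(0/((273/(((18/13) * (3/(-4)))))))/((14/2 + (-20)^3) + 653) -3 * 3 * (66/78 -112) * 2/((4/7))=3501.35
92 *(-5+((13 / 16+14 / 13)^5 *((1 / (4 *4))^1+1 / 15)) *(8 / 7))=-906016610768197 / 6813256253440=-132.98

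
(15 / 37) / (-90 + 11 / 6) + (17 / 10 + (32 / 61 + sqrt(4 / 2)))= sqrt(2) + 26505661 / 11939530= 3.63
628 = 628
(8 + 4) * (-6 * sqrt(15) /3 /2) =-12 * sqrt(15) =-46.48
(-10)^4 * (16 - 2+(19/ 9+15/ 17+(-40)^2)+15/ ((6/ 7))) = 2500775000/ 153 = 16344934.64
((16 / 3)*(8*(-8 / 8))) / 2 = -64 / 3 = -21.33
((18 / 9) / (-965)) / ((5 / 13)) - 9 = -43451 / 4825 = -9.01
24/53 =0.45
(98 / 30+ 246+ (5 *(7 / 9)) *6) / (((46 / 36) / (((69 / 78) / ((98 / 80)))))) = 98136 / 637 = 154.06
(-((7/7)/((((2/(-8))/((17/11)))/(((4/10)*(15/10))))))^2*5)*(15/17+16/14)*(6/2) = -1769904/4235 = -417.92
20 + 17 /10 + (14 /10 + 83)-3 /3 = 105.10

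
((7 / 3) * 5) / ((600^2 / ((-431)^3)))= -560440937 / 216000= -2594.63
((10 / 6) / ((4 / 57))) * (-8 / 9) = -190 / 9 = -21.11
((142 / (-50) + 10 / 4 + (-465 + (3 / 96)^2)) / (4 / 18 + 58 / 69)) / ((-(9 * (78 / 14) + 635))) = 17261471871 / 27011072000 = 0.64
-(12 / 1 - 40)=28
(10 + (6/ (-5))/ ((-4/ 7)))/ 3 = 121/ 30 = 4.03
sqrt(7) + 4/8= 1/2 + sqrt(7)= 3.15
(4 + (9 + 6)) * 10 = 190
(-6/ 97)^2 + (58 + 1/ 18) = 9833053/ 169362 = 58.06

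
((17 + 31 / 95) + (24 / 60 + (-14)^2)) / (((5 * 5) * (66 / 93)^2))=4878036 / 287375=16.97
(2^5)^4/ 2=524288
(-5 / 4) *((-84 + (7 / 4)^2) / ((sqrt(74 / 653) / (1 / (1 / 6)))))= 525 *sqrt(48322) / 64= 1803.23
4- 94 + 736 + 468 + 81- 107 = 1088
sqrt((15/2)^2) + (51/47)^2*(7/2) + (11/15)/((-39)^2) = 585708164/50398335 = 11.62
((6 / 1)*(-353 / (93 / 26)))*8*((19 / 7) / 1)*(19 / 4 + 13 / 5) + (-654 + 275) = -14706833 / 155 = -94882.79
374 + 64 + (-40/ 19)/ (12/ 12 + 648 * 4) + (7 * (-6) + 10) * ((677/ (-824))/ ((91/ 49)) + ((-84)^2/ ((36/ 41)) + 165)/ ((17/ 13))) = -224552157420446/ 1121464721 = -200231.14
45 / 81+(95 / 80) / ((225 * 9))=18019 / 32400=0.56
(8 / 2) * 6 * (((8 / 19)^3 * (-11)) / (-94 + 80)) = 1.41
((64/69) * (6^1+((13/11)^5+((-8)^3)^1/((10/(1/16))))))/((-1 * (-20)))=21926288/92604325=0.24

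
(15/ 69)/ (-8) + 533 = 98067/ 184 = 532.97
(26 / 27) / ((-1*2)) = -13 / 27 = -0.48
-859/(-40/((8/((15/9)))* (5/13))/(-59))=-152043/65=-2339.12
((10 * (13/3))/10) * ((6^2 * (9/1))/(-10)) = -140.40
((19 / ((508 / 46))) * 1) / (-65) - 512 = -8453557 / 16510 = -512.03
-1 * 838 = -838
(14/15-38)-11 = -721/15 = -48.07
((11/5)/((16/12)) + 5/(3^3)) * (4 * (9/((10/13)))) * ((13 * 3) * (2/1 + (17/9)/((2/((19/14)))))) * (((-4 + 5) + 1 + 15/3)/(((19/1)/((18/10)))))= 138505133/19000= 7289.74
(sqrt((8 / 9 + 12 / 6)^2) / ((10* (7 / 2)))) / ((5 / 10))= 52 / 315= 0.17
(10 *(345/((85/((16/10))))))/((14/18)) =9936/119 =83.50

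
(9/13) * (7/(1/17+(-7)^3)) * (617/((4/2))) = -660807/151580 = -4.36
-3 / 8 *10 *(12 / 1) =-45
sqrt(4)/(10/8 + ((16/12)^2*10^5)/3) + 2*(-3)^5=-3110465394/6400135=-486.00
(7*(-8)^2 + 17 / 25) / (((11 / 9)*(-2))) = -100953 / 550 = -183.55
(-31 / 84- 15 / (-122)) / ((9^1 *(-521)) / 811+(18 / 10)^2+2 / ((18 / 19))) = 76700325 / 134216348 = 0.57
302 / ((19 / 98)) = 29596 / 19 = 1557.68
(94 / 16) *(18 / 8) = 423 / 32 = 13.22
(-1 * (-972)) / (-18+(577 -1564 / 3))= 25.81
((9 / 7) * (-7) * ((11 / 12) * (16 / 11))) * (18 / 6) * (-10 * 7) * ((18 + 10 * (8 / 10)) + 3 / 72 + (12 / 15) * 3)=71673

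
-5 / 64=-0.08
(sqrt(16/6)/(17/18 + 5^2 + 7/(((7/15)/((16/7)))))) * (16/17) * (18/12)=0.04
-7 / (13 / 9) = -63 / 13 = -4.85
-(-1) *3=3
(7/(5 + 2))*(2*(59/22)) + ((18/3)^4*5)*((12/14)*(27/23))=6525.61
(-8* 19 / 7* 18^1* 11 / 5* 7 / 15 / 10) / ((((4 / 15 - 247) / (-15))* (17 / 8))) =-361152 / 314585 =-1.15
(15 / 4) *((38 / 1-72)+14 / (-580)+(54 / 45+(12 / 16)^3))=-902079 / 7424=-121.51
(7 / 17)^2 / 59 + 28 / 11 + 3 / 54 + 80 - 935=-2877772823 / 3376098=-852.40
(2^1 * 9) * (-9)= -162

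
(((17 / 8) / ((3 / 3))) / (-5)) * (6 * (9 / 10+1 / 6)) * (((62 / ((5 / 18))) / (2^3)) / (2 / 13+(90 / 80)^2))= -7892352 / 147625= -53.46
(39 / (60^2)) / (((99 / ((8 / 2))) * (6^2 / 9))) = 13 / 118800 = 0.00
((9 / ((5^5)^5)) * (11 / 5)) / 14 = 99 / 20861625671386718750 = 0.00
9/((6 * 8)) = 3/16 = 0.19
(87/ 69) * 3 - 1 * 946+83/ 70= -1515061/ 1610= -941.03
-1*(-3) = 3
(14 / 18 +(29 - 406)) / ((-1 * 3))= 3386 / 27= 125.41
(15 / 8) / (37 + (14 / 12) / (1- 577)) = 1296 / 25573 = 0.05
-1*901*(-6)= 5406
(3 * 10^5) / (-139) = -300000 / 139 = -2158.27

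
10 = 10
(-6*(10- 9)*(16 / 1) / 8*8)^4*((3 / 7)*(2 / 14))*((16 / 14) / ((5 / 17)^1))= 34653339648 / 1715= 20206028.95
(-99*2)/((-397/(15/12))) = 495/794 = 0.62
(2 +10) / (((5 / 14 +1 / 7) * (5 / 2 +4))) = 3.69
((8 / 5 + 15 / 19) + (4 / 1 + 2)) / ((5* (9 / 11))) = 8767 / 4275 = 2.05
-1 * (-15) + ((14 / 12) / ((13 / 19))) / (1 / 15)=1055 / 26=40.58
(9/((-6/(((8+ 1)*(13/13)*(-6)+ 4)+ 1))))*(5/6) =245/4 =61.25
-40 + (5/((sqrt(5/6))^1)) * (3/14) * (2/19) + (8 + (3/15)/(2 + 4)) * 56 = 3 * sqrt(30)/133 + 6148/15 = 409.99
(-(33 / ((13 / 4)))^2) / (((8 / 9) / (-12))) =235224 / 169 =1391.86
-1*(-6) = 6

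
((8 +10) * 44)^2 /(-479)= -627264 /479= -1309.53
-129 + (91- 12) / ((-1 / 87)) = -7002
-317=-317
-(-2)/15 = 2/15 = 0.13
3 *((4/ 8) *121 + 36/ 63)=2565/ 14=183.21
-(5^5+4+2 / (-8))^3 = -1960164690875 / 64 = -30627573294.92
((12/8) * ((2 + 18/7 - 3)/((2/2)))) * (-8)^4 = 67584/7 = 9654.86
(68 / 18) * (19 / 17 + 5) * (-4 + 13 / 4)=-52 / 3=-17.33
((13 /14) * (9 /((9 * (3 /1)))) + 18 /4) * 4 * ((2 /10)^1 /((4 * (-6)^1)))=-101 /630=-0.16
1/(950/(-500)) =-0.53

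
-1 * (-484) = 484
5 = 5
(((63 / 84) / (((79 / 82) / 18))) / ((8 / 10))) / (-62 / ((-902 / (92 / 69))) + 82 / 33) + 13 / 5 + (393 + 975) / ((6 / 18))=7552034761 / 1835960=4113.40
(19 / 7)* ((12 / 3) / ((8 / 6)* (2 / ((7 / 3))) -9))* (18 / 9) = -152 / 55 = -2.76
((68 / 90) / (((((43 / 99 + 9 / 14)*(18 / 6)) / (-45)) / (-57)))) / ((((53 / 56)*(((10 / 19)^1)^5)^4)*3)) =79396043.73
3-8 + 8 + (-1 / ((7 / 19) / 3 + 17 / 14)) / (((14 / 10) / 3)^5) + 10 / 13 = -999862267 / 33304271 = -30.02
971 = 971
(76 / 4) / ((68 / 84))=399 / 17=23.47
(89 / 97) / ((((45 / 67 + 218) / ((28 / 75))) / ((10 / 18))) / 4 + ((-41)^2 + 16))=95408 / 203868683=0.00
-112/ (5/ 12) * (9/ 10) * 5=-6048/ 5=-1209.60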